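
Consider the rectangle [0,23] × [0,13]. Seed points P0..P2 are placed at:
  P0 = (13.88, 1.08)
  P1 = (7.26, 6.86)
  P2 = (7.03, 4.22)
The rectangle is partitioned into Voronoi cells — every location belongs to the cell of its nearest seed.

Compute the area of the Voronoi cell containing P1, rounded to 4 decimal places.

1. box [0,23]×[0,13]: [(0, 0) (23, 0) (23, 13) (0, 13)]
2. ⊥bis P1·P0 via (10.57,3.97): [(0, 0) (7.1037, 0) (18.4542, 13) (0, 13)]  |A|=166.1266
3. ⊥bis P1·P2 via (7.145,5.54): [(0, 6.1625) (11.6018, 5.1517) (18.4542, 13) (0, 13)]  |A|=112.0805
4. canonical 4-gon: [(0, 6.1625) (11.6018, 5.1517) (18.4542, 13) (0, 13)]
5. shoelace: 112.0805

Area of P1's cell: 112.0805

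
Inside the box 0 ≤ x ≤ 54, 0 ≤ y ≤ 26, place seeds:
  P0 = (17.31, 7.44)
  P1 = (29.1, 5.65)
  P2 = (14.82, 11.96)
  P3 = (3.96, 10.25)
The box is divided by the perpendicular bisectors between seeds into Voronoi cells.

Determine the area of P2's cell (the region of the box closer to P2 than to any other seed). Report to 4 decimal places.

1. box [0,54]×[0,26]: [(0, 0) (54, 0) (54, 26) (0, 26)]
2. ⊥bis P2·P0 via (16.065,9.7): [(0, 0.85) (45.6538, 26) (0, 26)]  |A|=574.0952
3. ⊥bis P2·P1 via (21.96,8.805): [(0, 0.85) (24.3794, 14.2803) (29.5581, 26) (0, 26)]  |A|=479.7767
4. ⊥bis P2·P3 via (9.39,11.105): [(10.1264, 6.4285) (24.3794, 14.2803) (29.5581, 26) (7.0447, 26)]  |A|=283.5007
5. canonical 4-gon: [(10.1264, 6.4285) (24.3794, 14.2803) (29.5581, 26) (7.0447, 26)]
6. shoelace: 283.5007

Area of P2's cell: 283.5007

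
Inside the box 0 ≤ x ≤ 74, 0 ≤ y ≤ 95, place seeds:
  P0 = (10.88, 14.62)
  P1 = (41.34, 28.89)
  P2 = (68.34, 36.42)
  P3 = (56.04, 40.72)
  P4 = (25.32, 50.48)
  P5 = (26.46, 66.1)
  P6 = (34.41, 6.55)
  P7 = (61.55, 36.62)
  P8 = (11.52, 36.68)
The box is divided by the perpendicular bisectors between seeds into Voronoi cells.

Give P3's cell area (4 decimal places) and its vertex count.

Area of P3's cell: 931.4246 (6 vertices)

1. box [0,74]×[0,95]: [(0, 0) (74, 0) (74, 95) (0, 95)]
2. ⊥bis P3·P0 via (33.46,27.67): [(0, 85.5648) (49.4517, 0) (74, 0) (74, 95) (0, 95)]  |A|=4914.3365
3. ⊥bis P3·P1 via (48.69,34.805): [(74, 3.3547) (74, 95) (0.2474, 95)]  |A|=3379.5414
4. ⊥bis P3·P2 via (62.19,38.57): [(57.184, 24.2504) (74, 72.3521) (74, 95) (0.2474, 95)]  |A|=2799.4098
5. ⊥bis P3·P4 via (40.68,45.6): [(40.4883, 44.9965) (57.184, 24.2504) (74, 72.3521) (74, 95) (56.3748, 95)]  |A|=1396.1258
6. ⊥bis P3·P5 via (41.25,53.41): [(44.2852, 56.9475) (40.4883, 44.9965) (57.184, 24.2504) (74, 72.3521) (74, 91.5796)]  |A|=1009.9659
7. ⊥bis P3·P6 via (45.225,23.635): [(44.2852, 56.9475) (40.4883, 44.9965) (57.184, 24.2504) (74, 72.3521) (74, 91.5796)]  |A|=1009.9659
8. ⊥bis P3·P7 via (58.795,38.67): [(44.2852, 56.9475) (40.4883, 44.9965) (52.4461, 30.1377) (65.2644, 47.3643) (74, 72.3521) (74, 91.5796)]  |A|=931.4246
9. ⊥bis P3·P8 via (33.78,38.7): [(44.2852, 56.9475) (40.4883, 44.9965) (52.4461, 30.1377) (65.2644, 47.3643) (74, 72.3521) (74, 91.5796)]  |A|=931.4246
10. canonical 6-gon: [(44.2852, 56.9475) (40.4883, 44.9965) (52.4461, 30.1377) (65.2644, 47.3643) (74, 72.3521) (74, 91.5796)]
11. shoelace: 931.4246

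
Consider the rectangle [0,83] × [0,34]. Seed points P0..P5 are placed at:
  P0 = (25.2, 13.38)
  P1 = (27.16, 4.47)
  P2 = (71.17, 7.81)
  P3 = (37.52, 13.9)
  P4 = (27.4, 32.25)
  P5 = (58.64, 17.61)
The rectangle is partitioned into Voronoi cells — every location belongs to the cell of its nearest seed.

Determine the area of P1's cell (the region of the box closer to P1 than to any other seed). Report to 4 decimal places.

1. box [0,83]×[0,34]: [(0, 0) (83, 0) (83, 34) (0, 34)]
2. ⊥bis P1·P0 via (26.18,8.925): [(0, 3.166) (0, 0) (83, 0) (83, 21.4241)]  |A|=1020.4897
3. ⊥bis P1·P2 via (49.165,6.14): [(48.5797, 13.8524) (0, 3.166) (0, 0) (49.631, 0)]  |A|=420.6561
4. ⊥bis P1·P3 via (32.34,9.185): [(31.5095, 10.0974) (0, 3.166) (0, 0) (40.7005, 0)]  |A|=255.3634
5. ⊥bis P1·P4 via (27.28,18.36): [(31.5095, 10.0974) (0, 3.166) (0, 0) (40.7005, 0)]  |A|=255.3634
6. ⊥bis P1·P5 via (42.9,11.04): [(31.5095, 10.0974) (0, 3.166) (0, 0) (40.7005, 0)]  |A|=255.3634
7. canonical 4-gon: [(31.5095, 10.0974) (0, 3.166) (0, 0) (40.7005, 0)]
8. shoelace: 255.3634

Area of P1's cell: 255.3634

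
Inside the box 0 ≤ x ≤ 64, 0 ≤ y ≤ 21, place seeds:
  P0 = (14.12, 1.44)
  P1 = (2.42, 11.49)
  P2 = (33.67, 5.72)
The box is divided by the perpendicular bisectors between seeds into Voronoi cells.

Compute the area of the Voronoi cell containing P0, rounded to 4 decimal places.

Area of P0's cell: 223.7362

1. box [0,64]×[0,21]: [(0, 0) (64, 0) (64, 21) (0, 21)]
2. ⊥bis P0·P1 via (8.27,6.465): [(2.7167, 0) (64, 0) (64, 21) (20.7552, 21)]  |A|=1097.5448
3. ⊥bis P0·P2 via (23.895,3.58): [(20.2182, 20.3748) (2.7167, 0) (24.6788, 0)]  |A|=223.7362
4. canonical 3-gon: [(20.2182, 20.3748) (2.7167, 0) (24.6788, 0)]
5. shoelace: 223.7362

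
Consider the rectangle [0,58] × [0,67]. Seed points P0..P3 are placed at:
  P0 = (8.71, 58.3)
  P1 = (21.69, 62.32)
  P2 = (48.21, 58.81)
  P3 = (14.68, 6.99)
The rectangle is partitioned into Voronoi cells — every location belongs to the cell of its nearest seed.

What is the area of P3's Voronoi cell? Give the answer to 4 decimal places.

Area of P3's cell: 1678.8059

1. box [0,58]×[0,67]: [(0, 0) (58, 0) (58, 67) (0, 67)]
2. ⊥bis P3·P0 via (11.695,32.645): [(0, 31.2843) (0, 0) (58, 0) (58, 38.0327)]  |A|=2010.1909
3. ⊥bis P3·P1 via (18.185,34.655): [(23.3481, 34.0009) (0, 31.2843) (0, 0) (58, 0) (58, 29.6107)]  |A|=1864.272
4. ⊥bis P3·P2 via (31.445,32.9): [(31.3008, 32.9933) (23.3481, 34.0009) (0, 31.2843) (0, 0) (58, 0) (58, 15.7177)]  |A|=1678.8059
5. canonical 6-gon: [(31.3008, 32.9933) (23.3481, 34.0009) (0, 31.2843) (0, 0) (58, 0) (58, 15.7177)]
6. shoelace: 1678.8059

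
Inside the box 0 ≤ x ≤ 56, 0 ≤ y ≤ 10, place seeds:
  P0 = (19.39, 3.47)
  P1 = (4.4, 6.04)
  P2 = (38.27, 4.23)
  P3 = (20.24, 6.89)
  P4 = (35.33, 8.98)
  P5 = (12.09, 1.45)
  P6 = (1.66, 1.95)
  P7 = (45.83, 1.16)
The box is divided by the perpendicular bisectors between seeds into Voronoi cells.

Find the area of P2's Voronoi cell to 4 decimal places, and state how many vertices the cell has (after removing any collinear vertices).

1. box [0,56]×[0,10]: [(0, 0) (56, 0) (56, 10) (0, 10)]
2. ⊥bis P2·P0 via (28.83,3.85): [(28.985, 0) (56, 0) (56, 10) (28.5824, 10)]  |A|=272.1629
3. ⊥bis P2·P1 via (21.335,5.135): [(28.985, 0) (56, 0) (56, 10) (28.5824, 10)]  |A|=272.1629
4. ⊥bis P2·P3 via (29.255,5.56): [(28.867, 2.9302) (28.985, 0) (56, 0) (56, 10) (29.91, 10)]  |A|=267.47
5. ⊥bis P2·P4 via (36.8,6.605): [(28.9155, 1.7249) (28.985, 0) (56, 0) (56, 10) (42.2851, 10)]  |A|=215.4676
6. ⊥bis P2·P5 via (25.18,2.84): [(28.9155, 1.7249) (28.985, 0) (56, 0) (56, 10) (42.2851, 10)]  |A|=215.4676
7. ⊥bis P2·P6 via (19.965,3.09): [(28.9155, 1.7249) (28.985, 0) (56, 0) (56, 10) (42.2851, 10)]  |A|=215.4676
8. ⊥bis P2·P7 via (42.05,2.695): [(28.9155, 1.7249) (28.985, 0) (40.9556, 0) (45.0164, 10) (42.2851, 10)]  |A|=85.3279
9. canonical 5-gon: [(28.9155, 1.7249) (28.985, 0) (40.9556, 0) (45.0164, 10) (42.2851, 10)]
10. shoelace: 85.3279

Area of P2's cell: 85.3279 (5 vertices)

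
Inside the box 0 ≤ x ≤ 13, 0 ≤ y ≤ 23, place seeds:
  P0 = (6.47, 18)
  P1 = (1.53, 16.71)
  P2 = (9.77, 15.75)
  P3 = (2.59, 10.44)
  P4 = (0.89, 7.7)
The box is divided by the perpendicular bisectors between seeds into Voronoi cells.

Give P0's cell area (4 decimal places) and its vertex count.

1. box [0,13]×[0,23]: [(0, 0) (13, 0) (13, 23) (0, 23)]
2. ⊥bis P0·P1 via (4,17.355): [(8.532, 0) (13, 0) (13, 23) (2.5259, 23)]  |A|=171.8344
3. ⊥bis P0·P2 via (8.12,16.875): [(5.2316, 12.6387) (12.2961, 23) (2.5259, 23)]  |A|=50.6163
4. ⊥bis P0·P3 via (4.53,14.22): [(4.8633, 14.0489) (5.8484, 13.5434) (12.2961, 23) (2.5259, 23)]  |A|=50.0148
5. ⊥bis P0·P4 via (3.68,12.85): [(4.8633, 14.0489) (5.8484, 13.5434) (12.2961, 23) (2.5259, 23)]  |A|=50.0148
6. canonical 4-gon: [(4.8633, 14.0489) (5.8484, 13.5434) (12.2961, 23) (2.5259, 23)]
7. shoelace: 50.0148

Area of P0's cell: 50.0148 (4 vertices)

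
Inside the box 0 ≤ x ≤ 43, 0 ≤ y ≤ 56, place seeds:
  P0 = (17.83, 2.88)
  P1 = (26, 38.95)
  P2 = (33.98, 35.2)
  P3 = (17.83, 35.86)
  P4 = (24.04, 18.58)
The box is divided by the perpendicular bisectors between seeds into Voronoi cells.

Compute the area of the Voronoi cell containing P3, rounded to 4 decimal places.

Area of P3's cell: 660.0013

1. box [0,43]×[0,56]: [(0, 0) (43, 0) (43, 56) (0, 56)]
2. ⊥bis P3·P0 via (17.83,19.37): [(0, 19.37) (43, 19.37) (43, 56) (0, 56)]  |A|=1575.09
3. ⊥bis P3·P1 via (21.915,37.405): [(0, 19.37) (28.7361, 19.37) (14.8821, 56) (0, 56)]  |A|=798.8673
4. ⊥bis P3·P2 via (25.905,35.53): [(0, 19.37) (25.2446, 19.37) (25.5851, 27.7013) (14.8821, 56) (0, 56)]  |A|=784.3231
5. ⊥bis P3·P4 via (20.935,27.22): [(0, 19.6965) (25.1889, 28.7487) (14.8821, 56) (0, 56)]  |A|=660.0013
6. canonical 4-gon: [(0, 19.6965) (25.1889, 28.7487) (14.8821, 56) (0, 56)]
7. shoelace: 660.0013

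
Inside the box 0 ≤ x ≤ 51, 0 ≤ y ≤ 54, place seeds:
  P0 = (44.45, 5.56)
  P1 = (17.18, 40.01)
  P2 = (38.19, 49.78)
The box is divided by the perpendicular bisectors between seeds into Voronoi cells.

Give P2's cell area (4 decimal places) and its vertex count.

1. box [0,51]×[0,54]: [(0, 0) (51, 0) (51, 54) (0, 54)]
2. ⊥bis P2·P0 via (41.32,27.67): [(0, 21.8205) (51, 29.0403) (51, 54) (0, 54)]  |A|=1457.0474
3. ⊥bis P2·P1 via (27.685,44.895): [(36.0423, 26.9229) (51, 29.0403) (51, 54) (23.451, 54)]  |A|=559.6426
4. canonical 4-gon: [(36.0423, 26.9229) (51, 29.0403) (51, 54) (23.451, 54)]
5. shoelace: 559.6426

Area of P2's cell: 559.6426 (4 vertices)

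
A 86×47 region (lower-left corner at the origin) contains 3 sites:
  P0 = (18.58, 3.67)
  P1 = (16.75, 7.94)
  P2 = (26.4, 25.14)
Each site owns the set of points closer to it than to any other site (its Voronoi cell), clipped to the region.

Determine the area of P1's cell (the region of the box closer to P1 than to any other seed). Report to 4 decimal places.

1. box [0,86]×[0,47]: [(0, 0) (86, 0) (86, 47) (0, 47)]
2. ⊥bis P1·P0 via (17.665,5.805): [(0, 0) (4.12, 0) (86, 35.0914) (86, 47) (0, 47)]  |A|=2605.3569
3. ⊥bis P1·P2 via (21.575,16.54): [(0, 28.6446) (0, 0) (4.12, 0) (30.7293, 11.404)]  |A|=463.6065
4. canonical 4-gon: [(0, 28.6446) (0, 0) (4.12, 0) (30.7293, 11.404)]
5. shoelace: 463.6065

Area of P1's cell: 463.6065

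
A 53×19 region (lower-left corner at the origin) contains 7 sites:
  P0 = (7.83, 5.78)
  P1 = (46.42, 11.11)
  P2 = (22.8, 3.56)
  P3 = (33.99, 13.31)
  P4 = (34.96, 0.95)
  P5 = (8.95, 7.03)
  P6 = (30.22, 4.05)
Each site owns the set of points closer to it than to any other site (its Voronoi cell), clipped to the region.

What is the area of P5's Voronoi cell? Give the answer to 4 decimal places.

Area of P5's cell: 213.8313

1. box [0,53]×[0,19]: [(0, 0) (53, 0) (53, 19) (0, 19)]
2. ⊥bis P5·P0 via (8.39,6.405): [(0, 13.9224) (15.5384, 0) (53, 0) (53, 19) (0, 19)]  |A|=898.8335
3. ⊥bis P5·P1 via (27.685,9.07): [(0, 13.9224) (15.5384, 0) (28.6726, 0) (26.6038, 19) (0, 19)]  |A|=416.9589
4. ⊥bis P5·P2 via (15.875,5.295): [(0, 13.9224) (14.7299, 0.7245) (19.3087, 19) (0, 19)]  |A|=213.8342
5. ⊥bis P5·P3 via (21.47,10.17): [(0, 13.9224) (14.7299, 0.7245) (19.2821, 18.8938) (19.2554, 19) (0, 19)]  |A|=213.8313
6. ⊥bis P5·P4 via (21.955,3.99): [(0, 13.9224) (14.7299, 0.7245) (19.2821, 18.8938) (19.2554, 19) (0, 19)]  |A|=213.8313
7. ⊥bis P5·P6 via (19.585,5.54): [(0, 13.9224) (14.7299, 0.7245) (19.2821, 18.8938) (19.2554, 19) (0, 19)]  |A|=213.8313
8. canonical 5-gon: [(0, 13.9224) (14.7299, 0.7245) (19.2821, 18.8938) (19.2554, 19) (0, 19)]
9. shoelace: 213.8313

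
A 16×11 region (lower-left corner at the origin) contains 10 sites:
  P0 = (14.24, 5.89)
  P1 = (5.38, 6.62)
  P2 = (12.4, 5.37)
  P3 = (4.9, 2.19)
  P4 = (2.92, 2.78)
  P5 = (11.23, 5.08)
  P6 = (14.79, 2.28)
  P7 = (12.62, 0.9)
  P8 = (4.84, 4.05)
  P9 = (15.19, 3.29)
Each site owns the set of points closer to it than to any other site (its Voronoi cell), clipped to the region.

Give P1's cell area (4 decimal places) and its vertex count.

1. box [0,16]×[0,11]: [(0, 0) (16, 0) (16, 11) (0, 11)]
2. ⊥bis P1·P0 via (9.81,6.255): [(0, 0) (9.2946, 0) (10.201, 11) (0, 11)]  |A|=107.2257
3. ⊥bis P1·P2 via (8.89,5.995): [(0, 0) (7.8225, 0) (9.7812, 11) (0, 11)]  |A|=96.8204
4. ⊥bis P1·P3 via (5.14,4.405): [(0, 4.9619) (8.5413, 4.0365) (9.7812, 11) (0, 11)]  |A|=59.8422
5. ⊥bis P1·P4 via (4.15,4.7): [(0, 7.3586) (4.5027, 4.4741) (8.5413, 4.0365) (9.7812, 11) (0, 11)]  |A|=54.4465
6. ⊥bis P1·P5 via (8.305,5.85): [(0, 7.3586) (4.5027, 4.4741) (7.8474, 4.1116) (9.6607, 11) (0, 11)]  |A|=51.569
7. ⊥bis P1·P6 via (10.085,4.45): [(0, 7.3586) (4.5027, 4.4741) (7.8474, 4.1116) (9.6607, 11) (0, 11)]  |A|=51.569
8. ⊥bis P1·P7 via (9,3.76): [(0, 7.3586) (4.5027, 4.4741) (7.8474, 4.1116) (9.6607, 11) (0, 11)]  |A|=51.569
9. ⊥bis P1·P8 via (5.11,5.335): [(0, 7.3586) (2.2065, 5.9451) (8.0091, 4.7259) (9.6607, 11) (0, 11)]  |A|=47.6445
10. ⊥bis P1·P9 via (10.285,4.955): [(0, 7.3586) (2.2065, 5.9451) (8.0091, 4.7259) (9.6607, 11) (0, 11)]  |A|=47.6445
11. canonical 5-gon: [(0, 7.3586) (2.2065, 5.9451) (8.0091, 4.7259) (9.6607, 11) (0, 11)]
12. shoelace: 47.6445

Area of P1's cell: 47.6445 (5 vertices)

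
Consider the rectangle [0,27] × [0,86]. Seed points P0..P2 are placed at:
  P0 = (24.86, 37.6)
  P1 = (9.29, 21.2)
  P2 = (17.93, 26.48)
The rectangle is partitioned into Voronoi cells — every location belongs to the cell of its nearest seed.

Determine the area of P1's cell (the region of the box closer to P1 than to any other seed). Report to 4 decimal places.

Area of P1's cell: 648.3580

1. box [0,27]×[0,86]: [(0, 0) (27, 0) (27, 86) (0, 86)]
2. ⊥bis P1·P0 via (17.075,29.4): [(0, 45.6108) (0, 0) (27, 0) (27, 19.9773)]  |A|=885.4399
3. ⊥bis P1·P2 via (13.61,23.84): [(0.7279, 44.9197) (0, 45.6108) (0, 0) (27, 0) (27, 1.9291)]  |A|=648.358
4. canonical 5-gon: [(0.7279, 44.9197) (0, 45.6108) (0, 0) (27, 0) (27, 1.9291)]
5. shoelace: 648.358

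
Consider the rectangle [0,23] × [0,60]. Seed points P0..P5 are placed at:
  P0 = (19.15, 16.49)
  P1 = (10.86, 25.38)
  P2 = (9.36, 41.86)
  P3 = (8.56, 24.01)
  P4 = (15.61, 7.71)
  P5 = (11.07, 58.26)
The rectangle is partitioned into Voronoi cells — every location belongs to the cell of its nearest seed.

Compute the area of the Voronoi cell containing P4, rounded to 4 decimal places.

Area of P4's cell: 289.8605

1. box [0,23]×[0,60]: [(0, 0) (23, 0) (23, 60) (0, 60)]
2. ⊥bis P4·P0 via (17.38,12.1): [(0, 19.1074) (0, 0) (23, 0) (23, 9.8341)]  |A|=332.8273
3. ⊥bis P4·P1 via (13.235,16.545): [(9.1074, 15.4354) (0, 12.9872) (0, 0) (23, 0) (23, 9.8341)]  |A|=304.9577
4. ⊥bis P4·P2 via (12.485,24.785): [(9.1074, 15.4354) (0, 12.9872) (0, 0) (23, 0) (23, 9.8341)]  |A|=304.9577
5. ⊥bis P4·P3 via (12.085,15.86): [(10.1404, 15.0189) (0, 10.6331) (0, 0) (23, 0) (23, 9.8341)]  |A|=289.8605
6. ⊥bis P4·P5 via (13.34,32.985): [(10.1404, 15.0189) (0, 10.6331) (0, 0) (23, 0) (23, 9.8341)]  |A|=289.8605
7. canonical 5-gon: [(10.1404, 15.0189) (0, 10.6331) (0, 0) (23, 0) (23, 9.8341)]
8. shoelace: 289.8605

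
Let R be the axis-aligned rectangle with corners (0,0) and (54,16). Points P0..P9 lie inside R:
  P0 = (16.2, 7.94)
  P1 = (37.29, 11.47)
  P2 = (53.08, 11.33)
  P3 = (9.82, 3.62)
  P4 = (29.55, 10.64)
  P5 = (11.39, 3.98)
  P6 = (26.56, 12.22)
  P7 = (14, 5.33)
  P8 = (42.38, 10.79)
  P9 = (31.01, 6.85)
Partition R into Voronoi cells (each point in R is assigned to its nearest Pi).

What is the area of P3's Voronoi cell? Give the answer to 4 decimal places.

1. box [0,54]×[0,16]: [(0, 0) (54, 0) (54, 16) (0, 16)]
2. ⊥bis P3·P0 via (13.01,5.78): [(0, 0) (16.9237, 0) (6.0899, 16) (0, 16)]  |A|=184.1088
3. ⊥bis P3·P1 via (23.555,7.545): [(0, 0) (16.9237, 0) (6.0899, 16) (0, 16)]  |A|=184.1088
4. ⊥bis P3·P2 via (31.45,7.475): [(0, 0) (16.9237, 0) (6.0899, 16) (0, 16)]  |A|=184.1088
5. ⊥bis P3·P4 via (19.685,7.13): [(0, 0) (16.9237, 0) (6.0899, 16) (0, 16)]  |A|=184.1088
6. ⊥bis P3·P5 via (10.605,3.8): [(0, 0) (11.4763, 0) (8.6871, 12.1643) (6.0899, 16) (0, 16)]  |A|=150.9769
7. ⊥bis P3·P6 via (18.19,7.92): [(0, 0) (11.4763, 0) (8.6871, 12.1643) (6.0899, 16) (0, 16)]  |A|=150.9769
8. ⊥bis P3·P7 via (11.91,4.475): [(0, 0) (11.4763, 0) (8.6871, 12.1643) (6.0899, 16) (0, 16)]  |A|=150.9769
9. ⊥bis P3·P8 via (26.1,7.205): [(0, 0) (11.4763, 0) (8.6871, 12.1643) (6.0899, 16) (0, 16)]  |A|=150.9769
10. ⊥bis P3·P9 via (20.415,5.235): [(0, 0) (11.4763, 0) (8.6871, 12.1643) (6.0899, 16) (0, 16)]  |A|=150.9769
11. canonical 5-gon: [(0, 0) (11.4763, 0) (8.6871, 12.1643) (6.0899, 16) (0, 16)]
12. shoelace: 150.9769

Area of P3's cell: 150.9769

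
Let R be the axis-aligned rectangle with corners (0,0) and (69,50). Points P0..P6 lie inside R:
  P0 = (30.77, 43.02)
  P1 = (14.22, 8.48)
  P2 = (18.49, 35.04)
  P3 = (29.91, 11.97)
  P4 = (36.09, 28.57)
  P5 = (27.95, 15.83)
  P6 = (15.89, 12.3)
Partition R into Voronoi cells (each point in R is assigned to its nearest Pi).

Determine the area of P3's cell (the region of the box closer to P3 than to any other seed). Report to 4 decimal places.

Area of P3's cell: 608.9834

1. box [0,69]×[0,50]: [(0, 0) (69, 0) (69, 50) (0, 50)]
2. ⊥bis P3·P0 via (30.34,27.495): [(0, 28.3353) (0, 0) (69, 0) (69, 26.4242)]  |A|=1889.2048
3. ⊥bis P3·P1 via (22.065,10.225): [(18.1484, 27.8327) (24.3394, 0) (69, 0) (69, 26.4242)]  |A|=1293.3685
4. ⊥bis P3·P2 via (24.2,23.505): [(32.1586, 27.4446) (19.6158, 21.2358) (24.3394, 0) (69, 0) (69, 26.4242)]  |A|=1247.4413
5. ⊥bis P3·P4 via (33,20.27): [(24.2474, 23.5285) (19.6158, 21.2358) (24.3394, 0) (69, 0) (69, 6.8676)]  |A|=733.6621
6. ⊥bis P3·P5 via (28.93,13.9): [(37.8899, 18.4496) (22.0272, 10.3949) (24.3394, 0) (69, 0) (69, 6.8676)]  |A|=610.5678
7. ⊥bis P3·P6 via (22.9,12.135): [(37.8899, 18.4496) (22.8691, 10.8224) (22.7794, 7.0131) (24.3394, 0) (69, 0) (69, 6.8676)]  |A|=608.9834
8. canonical 6-gon: [(37.8899, 18.4496) (22.8691, 10.8224) (22.7794, 7.0131) (24.3394, 0) (69, 0) (69, 6.8676)]
9. shoelace: 608.9834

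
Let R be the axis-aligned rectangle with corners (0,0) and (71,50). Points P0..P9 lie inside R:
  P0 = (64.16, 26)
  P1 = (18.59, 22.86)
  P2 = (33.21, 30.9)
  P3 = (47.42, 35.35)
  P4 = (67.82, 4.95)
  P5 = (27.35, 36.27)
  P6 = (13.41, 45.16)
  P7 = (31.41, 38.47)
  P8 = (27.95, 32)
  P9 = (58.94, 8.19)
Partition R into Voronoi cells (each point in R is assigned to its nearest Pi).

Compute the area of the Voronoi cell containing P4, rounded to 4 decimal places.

1. box [0,71]×[0,50]: [(0, 0) (71, 0) (71, 50) (0, 50)]
2. ⊥bis P4·P0 via (65.99,15.475): [(0, 4.0012) (0, 0) (71, 0) (71, 16.3461)]  |A|=722.3292
3. ⊥bis P4·P1 via (43.205,13.905): [(42.2762, 11.3518) (38.1463, 0) (71, 0) (71, 16.3461)]  |A|=421.2361
4. ⊥bis P4·P2 via (50.515,17.925): [(46.0828, 12.0137) (39.156, 2.7752) (38.1463, 0) (71, 0) (71, 16.3461)]  |A|=405.9446
5. ⊥bis P4·P3 via (57.62,20.15): [(46.0828, 12.0137) (39.156, 2.7752) (38.1463, 0) (71, 0) (71, 16.3461)]  |A|=405.9446
6. ⊥bis P4·P5 via (47.585,20.61): [(46.0828, 12.0137) (39.156, 2.7752) (38.1463, 0) (71, 0) (71, 16.3461)]  |A|=405.9446
7. ⊥bis P4·P6 via (40.615,25.055): [(46.0828, 12.0137) (39.156, 2.7752) (38.1463, 0) (71, 0) (71, 16.3461)]  |A|=405.9446
8. ⊥bis P4·P7 via (49.615,21.71): [(46.0828, 12.0137) (39.156, 2.7752) (38.1463, 0) (71, 0) (71, 16.3461)]  |A|=405.9446
9. ⊥bis P4·P8 via (47.885,18.475): [(46.0828, 12.0137) (39.156, 2.7752) (38.1463, 0) (71, 0) (71, 16.3461)]  |A|=405.9446
10. ⊥bis P4·P9 via (63.38,6.57): [(66.6724, 15.5937) (60.9828, 0) (71, 0) (71, 16.3461)]  |A|=113.4716
11. canonical 4-gon: [(66.6724, 15.5937) (60.9828, 0) (71, 0) (71, 16.3461)]
12. shoelace: 113.4716

Area of P4's cell: 113.4716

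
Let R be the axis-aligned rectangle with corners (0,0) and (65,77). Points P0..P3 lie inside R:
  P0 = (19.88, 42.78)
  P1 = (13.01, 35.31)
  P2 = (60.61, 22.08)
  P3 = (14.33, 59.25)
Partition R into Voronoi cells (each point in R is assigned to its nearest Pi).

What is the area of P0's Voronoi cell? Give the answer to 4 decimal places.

1. box [0,65]×[0,77]: [(0, 0) (65, 0) (65, 77) (0, 77)]
2. ⊥bis P0·P1 via (16.445,39.045): [(0, 54.1691) (58.9, 0) (65, 0) (65, 77) (0, 77)]  |A|=3409.7183
3. ⊥bis P0·P2 via (40.245,32.43): [(0, 54.1691) (34.9552, 22.0216) (62.8966, 77) (0, 77)]  |A|=2128.0062
4. ⊥bis P0·P3 via (17.105,51.015): [(7.0967, 47.6424) (34.9552, 22.0216) (56.4241, 64.2646)]  |A|=863.4403
5. canonical 3-gon: [(7.0967, 47.6424) (34.9552, 22.0216) (56.4241, 64.2646)]
6. shoelace: 863.4403

Area of P0's cell: 863.4403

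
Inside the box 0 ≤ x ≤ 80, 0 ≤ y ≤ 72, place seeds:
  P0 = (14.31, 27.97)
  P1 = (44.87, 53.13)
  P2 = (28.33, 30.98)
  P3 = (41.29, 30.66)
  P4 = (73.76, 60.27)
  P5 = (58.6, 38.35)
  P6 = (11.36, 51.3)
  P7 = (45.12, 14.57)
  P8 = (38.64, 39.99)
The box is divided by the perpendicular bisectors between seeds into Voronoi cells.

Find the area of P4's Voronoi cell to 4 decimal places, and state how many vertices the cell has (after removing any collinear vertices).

Area of P4's cell: 546.9778 (4 vertices)

1. box [0,80]×[0,72]: [(0, 0) (80, 0) (80, 72) (0, 72)]
2. ⊥bis P4·P0 via (44.035,44.12): [(68.006, 0) (80, 0) (80, 72) (28.8874, 72)]  |A|=2271.8371
3. ⊥bis P4·P1 via (59.315,56.7): [(73.3281, 0) (80, 0) (80, 72) (55.5337, 72)]  |A|=1120.9761
4. ⊥bis P4·P2 via (51.045,45.625): [(68.8943, 17.94) (80, 0.7146) (80, 72) (55.5337, 72)]  |A|=1057.1611
5. ⊥bis P4·P3 via (57.525,45.465): [(63.7894, 38.5955) (80, 20.8192) (80, 72) (55.5337, 72)]  |A|=823.4778
6. ⊥bis P4·P5 via (66.18,49.31): [(60.1026, 53.5132) (80, 39.752) (80, 72) (55.5337, 72)]  |A|=546.9778
7. ⊥bis P4·P6 via (42.56,55.785): [(60.1026, 53.5132) (80, 39.752) (80, 72) (55.5337, 72)]  |A|=546.9778
8. ⊥bis P4·P7 via (59.44,37.42): [(60.1026, 53.5132) (80, 39.752) (80, 72) (55.5337, 72)]  |A|=546.9778
9. ⊥bis P4·P8 via (56.2,50.13): [(60.1026, 53.5132) (80, 39.752) (80, 72) (55.5337, 72)]  |A|=546.9778
10. canonical 4-gon: [(60.1026, 53.5132) (80, 39.752) (80, 72) (55.5337, 72)]
11. shoelace: 546.9778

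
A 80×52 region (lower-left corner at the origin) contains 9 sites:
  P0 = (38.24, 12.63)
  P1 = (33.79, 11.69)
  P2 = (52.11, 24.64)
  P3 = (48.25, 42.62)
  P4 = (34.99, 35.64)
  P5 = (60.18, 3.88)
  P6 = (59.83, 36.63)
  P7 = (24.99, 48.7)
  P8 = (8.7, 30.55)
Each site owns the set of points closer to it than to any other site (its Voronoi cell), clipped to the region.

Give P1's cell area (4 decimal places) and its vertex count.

1. box [0,80]×[0,52]: [(0, 0) (80, 0) (80, 52) (0, 52)]
2. ⊥bis P1·P0 via (36.015,12.16): [(0, 0) (38.5836, 0) (27.5994, 52) (0, 52)]  |A|=1720.7577
3. ⊥bis P1·P2 via (42.95,18.165): [(0, 0) (38.5836, 0) (31.2503, 34.7162) (19.0328, 52) (0, 52)]  |A|=1646.7263
4. ⊥bis P1·P3 via (41.02,27.155): [(0, 46.3321) (0, 0) (38.5836, 0) (31.952, 31.3943)]  |A|=1345.8567
5. ⊥bis P1·P4 via (34.39,23.665): [(0, 25.3881) (0, 0) (38.5836, 0) (33.5761, 23.7058)]  |A|=883.5442
6. ⊥bis P1·P5 via (46.985,7.785): [(0, 25.3881) (0, 0) (38.5836, 0) (33.5761, 23.7058)]  |A|=883.5442
7. ⊥bis P1·P6 via (46.81,24.16): [(0, 25.3881) (0, 0) (38.5836, 0) (33.5761, 23.7058)]  |A|=883.5442
8. ⊥bis P1·P7 via (29.39,30.195): [(7.577, 25.0084) (0, 23.2068) (0, 0) (38.5836, 0) (33.5761, 23.7058)]  |A|=875.2805
9. ⊥bis P1·P8 via (21.245,21.12): [(23.5657, 24.2073) (5.3692, 0) (38.5836, 0) (33.5761, 23.7058)]  |A|=519.4124
10. canonical 4-gon: [(23.5657, 24.2073) (5.3692, 0) (38.5836, 0) (33.5761, 23.7058)]
11. shoelace: 519.4124

Area of P1's cell: 519.4124 (4 vertices)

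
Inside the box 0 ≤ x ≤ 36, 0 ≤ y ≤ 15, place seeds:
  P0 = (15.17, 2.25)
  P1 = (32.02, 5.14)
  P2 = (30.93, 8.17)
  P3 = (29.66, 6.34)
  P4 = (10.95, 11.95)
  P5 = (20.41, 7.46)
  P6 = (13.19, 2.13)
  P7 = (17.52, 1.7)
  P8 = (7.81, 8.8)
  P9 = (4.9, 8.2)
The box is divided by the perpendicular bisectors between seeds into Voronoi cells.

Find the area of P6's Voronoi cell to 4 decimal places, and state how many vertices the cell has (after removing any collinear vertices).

1. box [0,36]×[0,15]: [(0, 0) (36, 0) (36, 15) (0, 15)]
2. ⊥bis P6·P0 via (14.18,2.19): [(0, 0) (14.3127, 0) (13.4036, 15) (0, 15)]  |A|=207.8727
3. ⊥bis P6·P1 via (22.605,3.635): [(0, 0) (14.3127, 0) (13.4036, 15) (0, 15)]  |A|=207.8727
4. ⊥bis P6·P2 via (22.06,5.15): [(0, 0) (14.3127, 0) (13.4036, 15) (0, 15)]  |A|=207.8727
5. ⊥bis P6·P3 via (21.425,4.235): [(0, 0) (14.3127, 0) (13.4036, 15) (0, 15)]  |A|=207.8727
6. ⊥bis P6·P4 via (12.07,7.04): [(0, 4.2868) (0, 0) (14.3127, 0) (13.8613, 7.4486)]  |A|=83.015
7. ⊥bis P6·P5 via (16.8,4.795): [(0, 4.2868) (0, 0) (14.3127, 0) (13.8613, 7.4486)]  |A|=83.015
8. ⊥bis P6·P7 via (15.355,1.915): [(0, 4.2868) (0, 0) (14.3127, 0) (13.8613, 7.4486)]  |A|=83.015
9. ⊥bis P6·P8 via (10.5,5.465): [(12.6035, 7.1617) (3.7246, 0) (14.3127, 0) (13.8613, 7.4486)]  |A|=42.6635
10. ⊥bis P6·P9 via (9.045,5.165): [(12.6035, 7.1617) (7.4826, 3.0312) (5.2631, 0) (14.3127, 0) (13.8613, 7.4486)]  |A|=40.3317
11. canonical 5-gon: [(12.6035, 7.1617) (7.4826, 3.0312) (5.2631, 0) (14.3127, 0) (13.8613, 7.4486)]
12. shoelace: 40.3317

Area of P6's cell: 40.3317 (5 vertices)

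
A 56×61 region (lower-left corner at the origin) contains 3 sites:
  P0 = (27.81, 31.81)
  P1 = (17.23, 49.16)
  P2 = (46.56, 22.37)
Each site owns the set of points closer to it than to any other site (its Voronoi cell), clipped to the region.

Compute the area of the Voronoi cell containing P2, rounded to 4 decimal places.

Area of P2's cell: 1042.4131

1. box [0,56]×[0,61]: [(0, 0) (56, 0) (56, 61) (0, 61)]
2. ⊥bis P2·P0 via (37.185,27.09): [(23.5461, 0) (56, 0) (56, 61) (54.2576, 61)]  |A|=1042.9889
3. ⊥bis P2·P1 via (31.895,35.765): [(53.4137, 59.3239) (23.5461, 0) (56, 0) (56, 61) (54.9446, 61)]  |A|=1042.4131
4. canonical 5-gon: [(53.4137, 59.3239) (23.5461, 0) (56, 0) (56, 61) (54.9446, 61)]
5. shoelace: 1042.4131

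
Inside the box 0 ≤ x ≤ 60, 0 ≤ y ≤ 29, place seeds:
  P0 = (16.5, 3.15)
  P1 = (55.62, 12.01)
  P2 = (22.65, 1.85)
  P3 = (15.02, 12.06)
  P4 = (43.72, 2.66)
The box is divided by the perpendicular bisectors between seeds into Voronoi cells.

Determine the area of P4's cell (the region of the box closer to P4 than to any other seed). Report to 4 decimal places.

Area of P4's cell: 309.7056

1. box [0,60]×[0,29]: [(0, 0) (60, 0) (60, 29) (0, 29)]
2. ⊥bis P4·P0 via (30.11,2.905): [(30.0577, 0) (60, 0) (60, 29) (30.5797, 29)]  |A|=860.7569
3. ⊥bis P4·P1 via (49.67,7.335): [(30.0577, 0) (55.4332, 0) (32.6475, 29) (30.5797, 29)]  |A|=397.9273
4. ⊥bis P4·P2 via (33.185,2.255): [(33.2717, 0) (55.4332, 0) (32.6475, 29) (32.1568, 29)]  |A|=328.4568
5. ⊥bis P4·P3 via (29.37,7.36): [(32.6086, 17.2481) (33.2717, 0) (55.4332, 0) (35.3367, 25.5774)]  |A|=309.7056
6. canonical 4-gon: [(32.6086, 17.2481) (33.2717, 0) (55.4332, 0) (35.3367, 25.5774)]
7. shoelace: 309.7056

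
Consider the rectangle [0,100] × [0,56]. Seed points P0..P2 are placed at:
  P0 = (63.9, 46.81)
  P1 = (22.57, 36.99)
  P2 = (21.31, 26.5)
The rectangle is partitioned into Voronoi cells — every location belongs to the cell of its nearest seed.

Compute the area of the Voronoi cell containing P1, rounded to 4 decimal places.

1. box [0,100]×[0,56]: [(0, 0) (100, 0) (100, 56) (0, 56)]
2. ⊥bis P1·P0 via (43.235,41.9): [(0, 0) (53.1904, 0) (39.8848, 56) (0, 56)]  |A|=2606.1077
3. ⊥bis P1·P2 via (21.94,31.745): [(0, 34.3803) (46.3443, 28.8137) (39.8848, 56) (0, 56)]  |A|=1043.1356
4. canonical 4-gon: [(0, 34.3803) (46.3443, 28.8137) (39.8848, 56) (0, 56)]
5. shoelace: 1043.1356

Area of P1's cell: 1043.1356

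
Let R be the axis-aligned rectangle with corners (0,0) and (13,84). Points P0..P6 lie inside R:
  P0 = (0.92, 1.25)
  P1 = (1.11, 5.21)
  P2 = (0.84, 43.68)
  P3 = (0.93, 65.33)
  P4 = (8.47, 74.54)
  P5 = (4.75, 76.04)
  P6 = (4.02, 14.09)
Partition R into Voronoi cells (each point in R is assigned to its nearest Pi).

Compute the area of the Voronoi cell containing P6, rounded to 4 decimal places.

Area of P6's cell: 272.5048

1. box [0,13]×[0,84]: [(0, 0) (13, 0) (13, 84) (0, 84)]
2. ⊥bis P6·P0 via (2.47,7.67): [(0, 8.2663) (13, 5.1277) (13, 84) (0, 84)]  |A|=1004.9387
3. ⊥bis P6·P1 via (2.565,9.65): [(0, 10.4906) (13, 6.2304) (13, 84) (0, 84)]  |A|=983.3136
4. ⊥bis P6·P2 via (2.43,28.885): [(0, 28.6239) (0, 10.4906) (13, 6.2304) (13, 30.0209)]  |A|=272.5048
5. ⊥bis P6·P3 via (2.475,39.71): [(0, 28.6239) (0, 10.4906) (13, 6.2304) (13, 30.0209)]  |A|=272.5048
6. ⊥bis P6·P4 via (6.245,44.315): [(0, 28.6239) (0, 10.4906) (13, 6.2304) (13, 30.0209)]  |A|=272.5048
7. ⊥bis P6·P5 via (4.385,45.065): [(0, 28.6239) (0, 10.4906) (13, 6.2304) (13, 30.0209)]  |A|=272.5048
8. canonical 4-gon: [(0, 28.6239) (0, 10.4906) (13, 6.2304) (13, 30.0209)]
9. shoelace: 272.5048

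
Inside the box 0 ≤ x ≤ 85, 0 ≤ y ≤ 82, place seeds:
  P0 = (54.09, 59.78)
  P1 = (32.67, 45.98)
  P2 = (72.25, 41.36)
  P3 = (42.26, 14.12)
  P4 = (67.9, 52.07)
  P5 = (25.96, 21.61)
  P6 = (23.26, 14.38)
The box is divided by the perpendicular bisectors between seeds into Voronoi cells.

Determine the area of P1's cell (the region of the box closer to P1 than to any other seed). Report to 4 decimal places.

Area of P1's cell: 1834.6339

1. box [0,85]×[0,82]: [(0, 0) (85, 0) (85, 82) (0, 82)]
2. ⊥bis P1·P0 via (43.38,52.88): [(0, 0) (77.4483, 0) (24.6192, 82) (0, 82)]  |A|=4184.7701
3. ⊥bis P1·P2 via (52.46,43.67): [(0, 0) (47.3626, 0) (51.9774, 39.5354) (24.6192, 82) (0, 82)]  |A|=3590.0444
4. ⊥bis P1·P3 via (37.465,30.05): [(0, 18.7729) (51.3583, 34.232) (51.9774, 39.5354) (24.6192, 82) (0, 82)]  |A|=2297.3156
5. ⊥bis P1·P4 via (50.285,49.025): [(0, 18.7729) (51.3583, 34.232) (51.9564, 39.3559) (51.9064, 39.6456) (24.6192, 82) (0, 82)]  |A|=2297.3081
6. ⊥bis P1·P5 via (29.315,33.795): [(0, 41.8665) (40.0693, 30.8339) (51.3583, 34.232) (51.9564, 39.3559) (51.9064, 39.6456) (24.6192, 82) (0, 82)]  |A|=1834.6339
7. ⊥bis P1·P6 via (27.965,30.18): [(0, 41.8665) (40.0693, 30.8339) (51.3583, 34.232) (51.9564, 39.3559) (51.9064, 39.6456) (24.6192, 82) (0, 82)]  |A|=1834.6339
8. canonical 7-gon: [(0, 41.8665) (40.0693, 30.8339) (51.3583, 34.232) (51.9564, 39.3559) (51.9064, 39.6456) (24.6192, 82) (0, 82)]
9. shoelace: 1834.6339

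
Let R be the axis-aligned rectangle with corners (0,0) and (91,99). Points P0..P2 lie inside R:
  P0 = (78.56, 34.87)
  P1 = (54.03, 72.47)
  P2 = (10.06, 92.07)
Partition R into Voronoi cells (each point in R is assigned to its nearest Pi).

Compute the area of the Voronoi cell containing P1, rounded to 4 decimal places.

1. box [0,91]×[0,99]: [(0, 0) (91, 0) (91, 99) (0, 99)]
2. ⊥bis P1·P0 via (66.295,53.67): [(0, 10.4196) (91, 69.7874) (91, 99) (0, 99)]  |A|=5359.5838
3. ⊥bis P1·P2 via (32.045,82.27): [(0.0241, 10.4353) (91, 69.7874) (91, 99) (39.5025, 99)]  |A|=3609.2523
4. canonical 4-gon: [(0.0241, 10.4353) (91, 69.7874) (91, 99) (39.5025, 99)]
5. shoelace: 3609.2523

Area of P1's cell: 3609.2523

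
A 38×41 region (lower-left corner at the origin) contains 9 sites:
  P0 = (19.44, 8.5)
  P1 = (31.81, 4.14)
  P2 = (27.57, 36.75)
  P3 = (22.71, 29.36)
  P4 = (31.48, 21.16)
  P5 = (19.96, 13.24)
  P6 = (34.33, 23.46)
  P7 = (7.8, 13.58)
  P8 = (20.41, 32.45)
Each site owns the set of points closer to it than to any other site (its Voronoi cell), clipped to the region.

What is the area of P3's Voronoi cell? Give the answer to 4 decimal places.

1. box [0,38]×[0,41]: [(0, 0) (38, 0) (38, 41) (0, 41)]
2. ⊥bis P3·P0 via (21.075,18.93): [(0, 22.2337) (38, 16.2768) (38, 41) (0, 41)]  |A|=826.2995
3. ⊥bis P3·P1 via (27.26,16.75): [(0, 22.2337) (29.5986, 17.5938) (38, 20.6253) (38, 41) (0, 41)]  |A|=808.0333
4. ⊥bis P3·P2 via (25.14,33.055): [(0, 22.2337) (29.5986, 17.5938) (38, 20.6253) (38, 24.5977) (13.059, 41) (0, 41)]  |A|=603.4883
5. ⊥bis P3·P4 via (27.095,25.26): [(0, 22.2337) (21.1634, 18.9161) (30.8638, 29.2908) (13.059, 41) (0, 41)]  |A|=491.9274
6. ⊥bis P3·P5 via (21.335,21.3): [(0, 24.9397) (23.1094, 20.9973) (30.8638, 29.2908) (13.059, 41) (0, 41)]  |A|=435.4108
7. ⊥bis P3·P6 via (28.52,26.41): [(0, 24.9397) (23.1094, 20.9973) (28.9356, 27.2286) (30.2033, 29.7252) (13.059, 41) (0, 41)]  |A|=434.311
8. ⊥bis P3·P7 via (15.255,21.47): [(0, 35.8839) (14.135, 22.5283) (23.1094, 20.9973) (28.9356, 27.2286) (30.2033, 29.7252) (13.059, 41) (0, 41)]  |A|=356.9625
9. ⊥bis P3·P8 via (21.56,30.905): [(12.4478, 24.1224) (14.135, 22.5283) (23.1094, 20.9973) (28.9356, 27.2286) (30.2033, 29.7252) (24.7729, 33.2964)]  |A|=113.7137
10. canonical 6-gon: [(12.4478, 24.1224) (14.135, 22.5283) (23.1094, 20.9973) (28.9356, 27.2286) (30.2033, 29.7252) (24.7729, 33.2964)]
11. shoelace: 113.7137

Area of P3's cell: 113.7137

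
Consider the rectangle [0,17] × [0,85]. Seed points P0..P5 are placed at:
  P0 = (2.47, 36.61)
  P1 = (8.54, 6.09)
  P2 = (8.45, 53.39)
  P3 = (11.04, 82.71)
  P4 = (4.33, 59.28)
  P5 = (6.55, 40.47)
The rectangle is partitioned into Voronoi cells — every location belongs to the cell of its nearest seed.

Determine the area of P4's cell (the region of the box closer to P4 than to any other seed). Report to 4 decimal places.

Area of P4's cell: 220.1614

1. box [0,17]×[0,85]: [(0, 0) (17, 0) (17, 85) (0, 85)]
2. ⊥bis P4·P0 via (3.4,47.945): [(0, 48.224) (17, 46.8292) (17, 85) (0, 85)]  |A|=637.0485
3. ⊥bis P4·P1 via (6.435,32.685): [(0, 48.224) (17, 46.8292) (17, 85) (0, 85)]  |A|=637.0485
4. ⊥bis P4·P2 via (6.39,56.335): [(0, 51.8653) (17, 63.7566) (17, 85) (0, 85)]  |A|=462.2143
5. ⊥bis P4·P3 via (7.685,70.995): [(0, 73.1959) (0, 51.8653) (17, 63.7566) (17, 68.3273)]  |A|=220.1614
6. ⊥bis P4·P5 via (5.44,49.875): [(0, 73.1959) (0, 51.8653) (17, 63.7566) (17, 68.3273)]  |A|=220.1614
7. canonical 4-gon: [(0, 73.1959) (0, 51.8653) (17, 63.7566) (17, 68.3273)]
8. shoelace: 220.1614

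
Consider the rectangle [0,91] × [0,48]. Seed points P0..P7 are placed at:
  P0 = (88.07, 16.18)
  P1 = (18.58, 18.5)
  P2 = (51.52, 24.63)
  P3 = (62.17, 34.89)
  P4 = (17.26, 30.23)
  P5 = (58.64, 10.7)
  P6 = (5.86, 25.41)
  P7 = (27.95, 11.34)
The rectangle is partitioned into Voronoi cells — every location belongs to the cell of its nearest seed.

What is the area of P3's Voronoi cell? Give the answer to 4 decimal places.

1. box [0,91]×[0,48]: [(0, 0) (91, 0) (91, 48) (0, 48)]
2. ⊥bis P3·P0 via (75.12,25.535): [(0, 0) (56.6737, 0) (91, 47.5175) (91, 48) (0, 48)]  |A|=3552.4499
3. ⊥bis P3·P1 via (40.375,26.695): [(50.4124, 0) (56.6737, 0) (91, 47.5175) (91, 48) (32.3642, 48)]  |A|=1565.8101
4. ⊥bis P3·P2 via (56.845,29.76): [(69.0329, 17.1088) (91, 47.5175) (91, 48) (39.2729, 48)]  |A|=804.2561
5. ⊥bis P3·P4 via (39.715,32.56): [(69.0329, 17.1088) (91, 47.5175) (91, 48) (39.2729, 48)]  |A|=804.2561
6. ⊥bis P3·P5 via (60.405,22.795): [(64.0702, 22.2601) (71.9261, 21.1137) (91, 47.5175) (91, 48) (39.2729, 48)]  |A|=786.8664
7. ⊥bis P3·P6 via (34.015,30.15): [(64.0702, 22.2601) (71.9261, 21.1137) (91, 47.5175) (91, 48) (39.2729, 48)]  |A|=786.8664
8. ⊥bis P3·P7 via (45.06,23.115): [(64.0702, 22.2601) (71.9261, 21.1137) (91, 47.5175) (91, 48) (39.2729, 48)]  |A|=786.8664
9. canonical 5-gon: [(64.0702, 22.2601) (71.9261, 21.1137) (91, 47.5175) (91, 48) (39.2729, 48)]
10. shoelace: 786.8664

Area of P3's cell: 786.8664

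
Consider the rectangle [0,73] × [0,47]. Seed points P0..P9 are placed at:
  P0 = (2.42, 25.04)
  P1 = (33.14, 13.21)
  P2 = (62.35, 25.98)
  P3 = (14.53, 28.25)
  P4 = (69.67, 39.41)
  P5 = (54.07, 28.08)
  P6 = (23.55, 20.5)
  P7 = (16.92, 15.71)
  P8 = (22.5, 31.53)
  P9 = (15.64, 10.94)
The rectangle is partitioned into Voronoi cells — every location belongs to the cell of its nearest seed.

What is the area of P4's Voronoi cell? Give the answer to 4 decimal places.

1. box [0,73]×[0,47]: [(0, 0) (73, 0) (73, 47) (0, 47)]
2. ⊥bis P4·P0 via (36.045,32.225): [(42.9308, 0) (73, 0) (73, 47) (32.8879, 47)]  |A|=1649.2601
3. ⊥bis P4·P1 via (51.405,26.31): [(70.275, 0) (73, 0) (73, 47) (36.5657, 47)]  |A|=920.2419
4. ⊥bis P4·P2 via (66.01,32.695): [(73, 28.8851) (73, 47) (39.7646, 47)]  |A|=301.0276
5. ⊥bis P4·P3 via (42.1,33.83): [(73, 28.8851) (73, 47) (39.7646, 47)]  |A|=301.0276
6. ⊥bis P4·P5 via (61.87,33.745): [(60.4196, 35.7421) (73, 28.8851) (73, 47) (52.2431, 47)]  |A|=230.7864
7. ⊥bis P4·P6 via (46.61,29.955): [(60.4196, 35.7421) (73, 28.8851) (73, 47) (52.2431, 47)]  |A|=230.7864
8. ⊥bis P4·P7 via (43.295,27.56): [(60.4196, 35.7421) (73, 28.8851) (73, 47) (52.2431, 47)]  |A|=230.7864
9. ⊥bis P4·P8 via (46.085,35.47): [(60.4196, 35.7421) (73, 28.8851) (73, 47) (52.2431, 47)]  |A|=230.7864
10. ⊥bis P4·P9 via (42.655,25.175): [(60.4196, 35.7421) (73, 28.8851) (73, 47) (52.2431, 47)]  |A|=230.7864
11. canonical 4-gon: [(60.4196, 35.7421) (73, 28.8851) (73, 47) (52.2431, 47)]
12. shoelace: 230.7864

Area of P4's cell: 230.7864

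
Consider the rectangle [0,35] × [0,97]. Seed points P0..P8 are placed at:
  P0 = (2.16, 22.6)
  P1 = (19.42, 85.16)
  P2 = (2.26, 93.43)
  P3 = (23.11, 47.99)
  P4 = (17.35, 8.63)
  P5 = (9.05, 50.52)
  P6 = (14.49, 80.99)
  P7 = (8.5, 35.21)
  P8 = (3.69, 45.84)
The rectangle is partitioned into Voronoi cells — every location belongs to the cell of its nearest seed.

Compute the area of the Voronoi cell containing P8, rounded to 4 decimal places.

Area of P8's cell: 98.1326

1. box [0,35]×[0,97]: [(0, 0) (35, 0) (35, 97) (0, 97)]
2. ⊥bis P8·P0 via (2.925,34.22): [(0, 34.4126) (35, 32.1083) (35, 97) (0, 97)]  |A|=2230.884
3. ⊥bis P8·P1 via (11.555,65.5): [(0, 70.1226) (0, 34.4126) (35, 32.1083) (35, 56.1208)]  |A|=1045.1434
4. ⊥bis P8·P2 via (2.975,69.635): [(1.3415, 69.5859) (0, 69.5456) (0, 34.4126) (35, 32.1083) (35, 56.1208)]  |A|=1044.7564
5. ⊥bis P8·P3 via (13.4,46.915): [(11.3326, 65.589) (1.3415, 69.5859) (0, 69.5456) (0, 34.4126) (14.8927, 33.4321)]  |A|=439.6625
6. ⊥bis P8·P4 via (10.52,27.235): [(11.3326, 65.589) (1.3415, 69.5859) (0, 69.5456) (0, 34.4126) (14.8927, 33.4321)]  |A|=439.6625
7. ⊥bis P8·P5 via (6.37,48.18): [(14.2604, 39.1431) (0, 55.4756) (0, 34.4126) (14.8927, 33.4321)]  |A|=192.3997
8. ⊥bis P8·P6 via (9.09,63.415): [(14.2604, 39.1431) (0, 55.4756) (0, 34.4126) (14.8927, 33.4321)]  |A|=192.3997
9. ⊥bis P8·P7 via (6.095,40.525): [(11.0831, 42.7821) (0, 55.4756) (0, 37.7671)]  |A|=98.1326
10. canonical 3-gon: [(11.0831, 42.7821) (0, 55.4756) (0, 37.7671)]
11. shoelace: 98.1326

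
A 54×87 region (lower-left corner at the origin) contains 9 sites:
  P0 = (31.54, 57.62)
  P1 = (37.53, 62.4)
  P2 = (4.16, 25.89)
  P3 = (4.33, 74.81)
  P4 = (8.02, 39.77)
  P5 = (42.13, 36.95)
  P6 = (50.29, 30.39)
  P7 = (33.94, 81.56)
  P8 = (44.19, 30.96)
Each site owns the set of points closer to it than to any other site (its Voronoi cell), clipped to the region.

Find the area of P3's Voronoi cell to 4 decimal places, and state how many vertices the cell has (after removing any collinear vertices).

Area of P3's cell: 531.0213 (5 vertices)

1. box [0,54]×[0,87]: [(0, 0) (54, 0) (54, 87) (0, 87)]
2. ⊥bis P3·P0 via (17.935,66.215): [(0, 37.8257) (31.066, 87) (0, 87)]  |A|=763.8234
3. ⊥bis P3·P1 via (20.93,68.605): [(0, 37.8257) (23.082, 74.3622) (27.806, 87) (0, 87)]  |A|=743.2236
4. ⊥bis P3·P2 via (4.245,50.35): [(0, 50.3648) (7.9042, 50.3373) (23.082, 74.3622) (27.806, 87) (0, 87)]  |A|=693.6682
5. ⊥bis P3·P4 via (6.175,57.29): [(0, 56.6397) (12.7329, 57.9806) (23.082, 74.3622) (27.806, 87) (0, 87)]  |A|=623.4454
6. ⊥bis P3·P5 via (23.23,55.88): [(0, 56.6397) (12.7329, 57.9806) (23.082, 74.3622) (27.806, 87) (0, 87)]  |A|=623.4454
7. ⊥bis P3·P6 via (27.31,52.6): [(0, 56.6397) (12.7329, 57.9806) (23.082, 74.3622) (27.806, 87) (0, 87)]  |A|=623.4454
8. ⊥bis P3·P7 via (19.135,78.185): [(0, 56.6397) (12.7329, 57.9806) (20.822, 70.7848) (17.1255, 87) (0, 87)]  |A|=531.0213
9. ⊥bis P3·P8 via (24.26,52.885): [(0, 56.6397) (12.7329, 57.9806) (20.822, 70.7848) (17.1255, 87) (0, 87)]  |A|=531.0213
10. canonical 5-gon: [(0, 56.6397) (12.7329, 57.9806) (20.822, 70.7848) (17.1255, 87) (0, 87)]
11. shoelace: 531.0213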